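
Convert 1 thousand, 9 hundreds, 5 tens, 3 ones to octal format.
Convert 1 thousand, 9 hundreds, 5 tens, 3 ones (place-value notation) → 1×1000 + 9×100 + 5×10 + 3 = 1953 (decimal)
Convert 1953 (decimal) → 1953 = 3×512 + 6×64 + 4×8 + 1 → 0o3641 (octal)
0o3641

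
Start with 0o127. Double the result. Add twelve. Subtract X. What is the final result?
Convert 0o127 (octal) → 1×64 + 2×8 + 7 = 87 (decimal)
Start: 87
87 × 2 = 174
Convert twelve (English words) → 12 (decimal)
174 + 12 = 186
Convert X (Roman numeral) → 10 (decimal)
186 - 10 = 176
176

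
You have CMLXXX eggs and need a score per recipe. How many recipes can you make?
Convert CMLXXX (Roman numeral) → 900 + 50 + 10 + 10 + 10 = 980 (decimal)
Convert a score (colloquial) → 20 (decimal)
Compute 980 ÷ 20 = 49
49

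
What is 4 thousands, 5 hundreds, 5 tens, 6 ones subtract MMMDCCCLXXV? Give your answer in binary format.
Convert 4 thousands, 5 hundreds, 5 tens, 6 ones (place-value notation) → 4×1000 + 5×100 + 5×10 + 6 = 4556 (decimal)
Convert MMMDCCCLXXV (Roman numeral) → 1000 + 1000 + 1000 + 500 + 100 + 100 + 100 + 50 + 10 + 10 + 5 = 3875 (decimal)
Compute 4556 - 3875 = 681
Convert 681 (decimal) → 681 = 512 + 128 + 32 + 8 + 1 → 0b1010101001 (binary)
0b1010101001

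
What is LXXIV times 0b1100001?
Convert LXXIV (Roman numeral) → 50 + 10 + 10 + 4 = 74 (decimal)
Convert 0b1100001 (binary) → 64 + 32 + 1 = 97 (decimal)
Compute 74 × 97 = 7178
7178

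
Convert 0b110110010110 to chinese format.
Convert 0b110110010110 (binary) → 2048 + 1024 + 256 + 128 + 16 + 4 + 2 = 3478 (decimal)
Convert 3478 (decimal) → 3478 = 3×1000 + 4×100 + 7×10 + 8 → 三千四百七十八 (Chinese numeral)
三千四百七十八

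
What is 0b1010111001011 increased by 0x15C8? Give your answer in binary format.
Convert 0b1010111001011 (binary) → 4096 + 1024 + 256 + 128 + 64 + 8 + 2 + 1 = 5579 (decimal)
Convert 0x15C8 (hexadecimal) → 1×4096 + 5×256 + 12×16 + 8 = 5576 (decimal)
Compute 5579 + 5576 = 11155
Convert 11155 (decimal) → 11155 = 8192 + 2048 + 512 + 256 + 128 + 16 + 2 + 1 → 0b10101110010011 (binary)
0b10101110010011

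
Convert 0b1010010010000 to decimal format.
Convert 0b1010010010000 (binary) → 4096 + 1024 + 128 + 16 = 5264 (decimal)
5264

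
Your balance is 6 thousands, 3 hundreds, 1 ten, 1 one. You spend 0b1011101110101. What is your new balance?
Convert 6 thousands, 3 hundreds, 1 ten, 1 one (place-value notation) → 6×1000 + 3×100 + 1×10 + 1 = 6311 (decimal)
Convert 0b1011101110101 (binary) → 4096 + 1024 + 512 + 256 + 64 + 32 + 16 + 4 + 1 = 6005 (decimal)
Compute 6311 - 6005 = 306
306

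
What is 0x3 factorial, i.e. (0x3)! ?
Convert 0x3 (hexadecimal) → 3 (decimal)
Compute 3! = 6
6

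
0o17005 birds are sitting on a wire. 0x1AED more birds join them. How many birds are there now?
Convert 0o17005 (octal) → 1×4096 + 7×512 + 5 = 7685 (decimal)
Convert 0x1AED (hexadecimal) → 1×4096 + 10×256 + 14×16 + 13 = 6893 (decimal)
Compute 7685 + 6893 = 14578
14578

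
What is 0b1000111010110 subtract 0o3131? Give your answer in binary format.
Convert 0b1000111010110 (binary) → 4096 + 256 + 128 + 64 + 16 + 4 + 2 = 4566 (decimal)
Convert 0o3131 (octal) → 3×512 + 1×64 + 3×8 + 1 = 1625 (decimal)
Compute 4566 - 1625 = 2941
Convert 2941 (decimal) → 2941 = 2048 + 512 + 256 + 64 + 32 + 16 + 8 + 4 + 1 → 0b101101111101 (binary)
0b101101111101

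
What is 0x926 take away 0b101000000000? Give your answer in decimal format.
Convert 0x926 (hexadecimal) → 9×256 + 2×16 + 6 = 2342 (decimal)
Convert 0b101000000000 (binary) → 2048 + 512 = 2560 (decimal)
Compute 2342 - 2560 = -218
-218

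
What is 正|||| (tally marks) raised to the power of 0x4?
Convert 正|||| (tally marks) → 5 + 4 = 9 (decimal)
Convert 0x4 (hexadecimal) → 4 (decimal)
Compute 9 ^ 4 = 6561
6561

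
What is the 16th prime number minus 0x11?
The 16th prime number = 53
Convert 0x11 (hexadecimal) → 1×16 + 1 = 17 (decimal)
Compute 53 - 17 = 36
36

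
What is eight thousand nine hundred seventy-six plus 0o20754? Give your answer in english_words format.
Convert eight thousand nine hundred seventy-six (English words) → 8×1000 + 9×100 + 76 = 8976 (decimal)
Convert 0o20754 (octal) → 2×4096 + 7×64 + 5×8 + 4 = 8684 (decimal)
Compute 8976 + 8684 = 17660
Convert 17660 (decimal) → 17660 = 17×1000 + 6×100 + 60 → seventeen thousand six hundred sixty (English words)
seventeen thousand six hundred sixty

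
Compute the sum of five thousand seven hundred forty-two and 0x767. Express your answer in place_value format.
Convert five thousand seven hundred forty-two (English words) → 5×1000 + 7×100 + 42 = 5742 (decimal)
Convert 0x767 (hexadecimal) → 7×256 + 6×16 + 7 = 1895 (decimal)
Compute 5742 + 1895 = 7637
Convert 7637 (decimal) → 7637 = 7×1000 + 6×100 + 3×10 + 7 → 7 thousands, 6 hundreds, 3 tens, 7 ones (place-value notation)
7 thousands, 6 hundreds, 3 tens, 7 ones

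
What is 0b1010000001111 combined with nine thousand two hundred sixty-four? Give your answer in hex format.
Convert 0b1010000001111 (binary) → 4096 + 1024 + 8 + 4 + 2 + 1 = 5135 (decimal)
Convert nine thousand two hundred sixty-four (English words) → 9×1000 + 2×100 + 64 = 9264 (decimal)
Compute 5135 + 9264 = 14399
Convert 14399 (decimal) → 14399 = 3×4096 + 8×256 + 3×16 + 15 → 0x383F (hexadecimal)
0x383F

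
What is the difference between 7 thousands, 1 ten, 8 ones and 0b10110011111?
Convert 7 thousands, 1 ten, 8 ones (place-value notation) → 7×1000 + 1×10 + 8 = 7018 (decimal)
Convert 0b10110011111 (binary) → 1024 + 256 + 128 + 16 + 8 + 4 + 2 + 1 = 1439 (decimal)
Difference: |7018 - 1439| = 5579
5579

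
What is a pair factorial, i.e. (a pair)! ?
Convert a pair (colloquial) → 2 (decimal)
Compute 2! = 2
2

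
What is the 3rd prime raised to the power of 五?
Convert the 3rd prime (prime index) → 5 (decimal)
Convert 五 (Chinese numeral) → 5 (decimal)
Compute 5 ^ 5 = 3125
3125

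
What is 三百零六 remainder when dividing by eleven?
Convert 三百零六 (Chinese numeral) → 3×100 + 6 = 306 (decimal)
Convert eleven (English words) → 11 (decimal)
Compute 306 mod 11 = 9
9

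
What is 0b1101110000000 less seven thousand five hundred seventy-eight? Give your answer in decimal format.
Convert 0b1101110000000 (binary) → 4096 + 2048 + 512 + 256 + 128 = 7040 (decimal)
Convert seven thousand five hundred seventy-eight (English words) → 7×1000 + 5×100 + 78 = 7578 (decimal)
Compute 7040 - 7578 = -538
-538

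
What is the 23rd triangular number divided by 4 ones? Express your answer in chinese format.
Convert the 23rd triangular number (triangular index) → 23×24/2 = 276 (decimal)
Convert 4 ones (place-value notation) → 4 (decimal)
Compute 276 ÷ 4 = 69
Convert 69 (decimal) → 69 = 6×10 + 9 → 六十九 (Chinese numeral)
六十九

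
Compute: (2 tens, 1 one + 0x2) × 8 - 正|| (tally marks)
Convert 2 tens, 1 one (place-value notation) → 2×10 + 1 = 21 (decimal)
Convert 0x2 (hexadecimal) → 2 (decimal)
Convert 正|| (tally marks) → 5 + 2 = 7 (decimal)
Expression in decimal: (21 + 2) × 8 - 7
Parentheses first: 21 + 2 = 23
Multiply: 23 × 8 = 184
Subtract: 184 - 7 = 177
177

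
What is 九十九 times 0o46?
Convert 九十九 (Chinese numeral) → 9×10 + 9 = 99 (decimal)
Convert 0o46 (octal) → 4×8 + 6 = 38 (decimal)
Compute 99 × 38 = 3762
3762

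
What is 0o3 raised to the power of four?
Convert 0o3 (octal) → 3 (decimal)
Convert four (English words) → 4 (decimal)
Compute 3 ^ 4 = 81
81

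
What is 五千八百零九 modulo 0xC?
Convert 五千八百零九 (Chinese numeral) → 5×1000 + 8×100 + 9 = 5809 (decimal)
Convert 0xC (hexadecimal) → 12 (decimal)
Compute 5809 mod 12 = 1
1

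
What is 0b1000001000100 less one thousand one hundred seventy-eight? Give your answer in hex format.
Convert 0b1000001000100 (binary) → 4096 + 64 + 4 = 4164 (decimal)
Convert one thousand one hundred seventy-eight (English words) → 1×1000 + 1×100 + 78 = 1178 (decimal)
Compute 4164 - 1178 = 2986
Convert 2986 (decimal) → 2986 = 11×256 + 10×16 + 10 → 0xBAA (hexadecimal)
0xBAA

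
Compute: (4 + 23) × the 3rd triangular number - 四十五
Convert the 3rd triangular number (triangular index) → 3×4/2 = 6 (decimal)
Convert 四十五 (Chinese numeral) → 4×10 + 5 = 45 (decimal)
Expression in decimal: (4 + 23) × 6 - 45
Parentheses first: 4 + 23 = 27
Multiply: 27 × 6 = 162
Subtract: 162 - 45 = 117
117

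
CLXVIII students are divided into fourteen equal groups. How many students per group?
Convert CLXVIII (Roman numeral) → 100 + 50 + 10 + 5 + 1 + 1 + 1 = 168 (decimal)
Convert fourteen (English words) → 14 (decimal)
Compute 168 ÷ 14 = 12
12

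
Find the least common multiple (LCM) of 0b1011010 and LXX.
Convert 0b1011010 (binary) → 64 + 16 + 8 + 2 = 90 (decimal)
Convert LXX (Roman numeral) → 50 + 10 + 10 = 70 (decimal)
Compute lcm(90, 70) = 630
630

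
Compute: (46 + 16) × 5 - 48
Parentheses first: 46 + 16 = 62
Multiply: 62 × 5 = 310
Subtract: 310 - 48 = 262
262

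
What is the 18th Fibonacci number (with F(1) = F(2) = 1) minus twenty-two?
The 18th Fibonacci number (with F(1) = F(2) = 1) = 2584
Convert twenty-two (English words) → 22 (decimal)
Compute 2584 - 22 = 2562
2562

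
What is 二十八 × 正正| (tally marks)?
Convert 二十八 (Chinese numeral) → 2×10 + 8 = 28 (decimal)
Convert 正正| (tally marks) → 5 + 5 + 1 = 11 (decimal)
Compute 28 × 11 = 308
308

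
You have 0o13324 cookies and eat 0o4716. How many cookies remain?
Convert 0o13324 (octal) → 1×4096 + 3×512 + 3×64 + 2×8 + 4 = 5844 (decimal)
Convert 0o4716 (octal) → 4×512 + 7×64 + 1×8 + 6 = 2510 (decimal)
Compute 5844 - 2510 = 3334
3334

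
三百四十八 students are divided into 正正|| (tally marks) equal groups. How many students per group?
Convert 三百四十八 (Chinese numeral) → 3×100 + 4×10 + 8 = 348 (decimal)
Convert 正正|| (tally marks) → 5 + 5 + 2 = 12 (decimal)
Compute 348 ÷ 12 = 29
29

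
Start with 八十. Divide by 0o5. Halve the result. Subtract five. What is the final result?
Convert 八十 (Chinese numeral) → 8×10 = 80 (decimal)
Start: 80
Convert 0o5 (octal) → 5 (decimal)
80 ÷ 5 = 16
16 ÷ 2 = 8
Convert five (English words) → 5 (decimal)
8 - 5 = 3
3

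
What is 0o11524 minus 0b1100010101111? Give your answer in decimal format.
Convert 0o11524 (octal) → 1×4096 + 1×512 + 5×64 + 2×8 + 4 = 4948 (decimal)
Convert 0b1100010101111 (binary) → 4096 + 2048 + 128 + 32 + 8 + 4 + 2 + 1 = 6319 (decimal)
Compute 4948 - 6319 = -1371
-1371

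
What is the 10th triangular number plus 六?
The 10th triangular number = 10×11/2 = 55
Convert 六 (Chinese numeral) → 6 (decimal)
Compute 55 + 6 = 61
61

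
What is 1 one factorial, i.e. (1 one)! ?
Convert 1 one (place-value notation) → 1 (decimal)
Compute 1! = 1
1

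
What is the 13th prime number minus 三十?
The 13th prime number = 41
Convert 三十 (Chinese numeral) → 3×10 = 30 (decimal)
Compute 41 - 30 = 11
11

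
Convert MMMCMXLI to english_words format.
Convert MMMCMXLI (Roman numeral) → 1000 + 1000 + 1000 + 900 + 40 + 1 = 3941 (decimal)
Convert 3941 (decimal) → 3941 = 3×1000 + 9×100 + 41 → three thousand nine hundred forty-one (English words)
three thousand nine hundred forty-one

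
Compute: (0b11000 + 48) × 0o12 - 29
Convert 0b11000 (binary) → 16 + 8 = 24 (decimal)
Convert 0o12 (octal) → 1×8 + 2 = 10 (decimal)
Expression in decimal: (24 + 48) × 10 - 29
Parentheses first: 24 + 48 = 72
Multiply: 72 × 10 = 720
Subtract: 720 - 29 = 691
691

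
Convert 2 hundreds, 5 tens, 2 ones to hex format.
Convert 2 hundreds, 5 tens, 2 ones (place-value notation) → 2×100 + 5×10 + 2 = 252 (decimal)
Convert 252 (decimal) → 252 = 15×16 + 12 → 0xFC (hexadecimal)
0xFC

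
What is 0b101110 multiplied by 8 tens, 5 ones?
Convert 0b101110 (binary) → 32 + 8 + 4 + 2 = 46 (decimal)
Convert 8 tens, 5 ones (place-value notation) → 8×10 + 5 = 85 (decimal)
Compute 46 × 85 = 3910
3910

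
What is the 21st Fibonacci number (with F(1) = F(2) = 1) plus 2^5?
The 21st Fibonacci number (with F(1) = F(2) = 1) = 10946
Convert 2^5 (power) → 32 (decimal)
Compute 10946 + 32 = 10978
10978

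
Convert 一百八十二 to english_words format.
Convert 一百八十二 (Chinese numeral) → 1×100 + 8×10 + 2 = 182 (decimal)
Convert 182 (decimal) → 182 = 1×100 + 82 → one hundred eighty-two (English words)
one hundred eighty-two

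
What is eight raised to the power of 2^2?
Convert eight (English words) → 8 (decimal)
Convert 2^2 (power) → 4 (decimal)
Compute 8 ^ 4 = 4096
4096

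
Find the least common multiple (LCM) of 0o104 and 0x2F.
Convert 0o104 (octal) → 1×64 + 4 = 68 (decimal)
Convert 0x2F (hexadecimal) → 2×16 + 15 = 47 (decimal)
Compute lcm(68, 47) = 3196
3196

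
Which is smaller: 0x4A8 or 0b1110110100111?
Convert 0x4A8 (hexadecimal) → 4×256 + 10×16 + 8 = 1192 (decimal)
Convert 0b1110110100111 (binary) → 4096 + 2048 + 1024 + 256 + 128 + 32 + 4 + 2 + 1 = 7591 (decimal)
Compare 1192 vs 7591: smaller = 1192
1192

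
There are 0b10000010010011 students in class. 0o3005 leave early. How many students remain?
Convert 0b10000010010011 (binary) → 8192 + 128 + 16 + 2 + 1 = 8339 (decimal)
Convert 0o3005 (octal) → 3×512 + 5 = 1541 (decimal)
Compute 8339 - 1541 = 6798
6798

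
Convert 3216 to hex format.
Convert 3216 (decimal) → 3216 = 12×256 + 9×16 → 0xC90 (hexadecimal)
0xC90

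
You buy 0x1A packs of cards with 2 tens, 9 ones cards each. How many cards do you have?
Convert 2 tens, 9 ones (place-value notation) → 2×10 + 9 = 29 (decimal)
Convert 0x1A (hexadecimal) → 1×16 + 10 = 26 (decimal)
Compute 29 × 26 = 754
754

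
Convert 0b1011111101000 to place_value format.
Convert 0b1011111101000 (binary) → 4096 + 1024 + 512 + 256 + 128 + 64 + 32 + 8 = 6120 (decimal)
Convert 6120 (decimal) → 6120 = 6×1000 + 1×100 + 2×10 → 6 thousands, 1 hundred, 2 tens (place-value notation)
6 thousands, 1 hundred, 2 tens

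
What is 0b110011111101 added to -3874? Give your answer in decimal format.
Convert 0b110011111101 (binary) → 2048 + 1024 + 128 + 64 + 32 + 16 + 8 + 4 + 1 = 3325 (decimal)
Compute 3325 + -3874 = -549
-549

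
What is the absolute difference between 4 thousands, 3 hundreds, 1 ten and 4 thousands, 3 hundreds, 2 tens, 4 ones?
Convert 4 thousands, 3 hundreds, 1 ten (place-value notation) → 4×1000 + 3×100 + 1×10 = 4310 (decimal)
Convert 4 thousands, 3 hundreds, 2 tens, 4 ones (place-value notation) → 4×1000 + 3×100 + 2×10 + 4 = 4324 (decimal)
Compute |4310 - 4324| = 14
14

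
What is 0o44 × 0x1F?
Convert 0o44 (octal) → 4×8 + 4 = 36 (decimal)
Convert 0x1F (hexadecimal) → 1×16 + 15 = 31 (decimal)
Compute 36 × 31 = 1116
1116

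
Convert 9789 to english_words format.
Convert 9789 (decimal) → 9789 = 9×1000 + 7×100 + 89 → nine thousand seven hundred eighty-nine (English words)
nine thousand seven hundred eighty-nine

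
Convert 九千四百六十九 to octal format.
Convert 九千四百六十九 (Chinese numeral) → 9×1000 + 4×100 + 6×10 + 9 = 9469 (decimal)
Convert 9469 (decimal) → 9469 = 2×4096 + 2×512 + 3×64 + 7×8 + 5 → 0o22375 (octal)
0o22375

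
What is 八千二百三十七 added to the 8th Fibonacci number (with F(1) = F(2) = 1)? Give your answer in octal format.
Convert 八千二百三十七 (Chinese numeral) → 8×1000 + 2×100 + 3×10 + 7 = 8237 (decimal)
Convert the 8th Fibonacci number (with F(1) = F(2) = 1) (Fibonacci index) → 1, 1, 2, 3, 5, 8, 13, 21 → 21 (decimal)
Compute 8237 + 21 = 8258
Convert 8258 (decimal) → 8258 = 2×4096 + 1×64 + 2 → 0o20102 (octal)
0o20102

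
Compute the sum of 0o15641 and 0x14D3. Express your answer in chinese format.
Convert 0o15641 (octal) → 1×4096 + 5×512 + 6×64 + 4×8 + 1 = 7073 (decimal)
Convert 0x14D3 (hexadecimal) → 1×4096 + 4×256 + 13×16 + 3 = 5331 (decimal)
Compute 7073 + 5331 = 12404
Convert 12404 (decimal) → 12404 = 1×10000 + 2×1000 + 4×100 + 4 → 一万二千四百零四 (Chinese numeral)
一万二千四百零四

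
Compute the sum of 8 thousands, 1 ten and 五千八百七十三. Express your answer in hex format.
Convert 8 thousands, 1 ten (place-value notation) → 8×1000 + 1×10 = 8010 (decimal)
Convert 五千八百七十三 (Chinese numeral) → 5×1000 + 8×100 + 7×10 + 3 = 5873 (decimal)
Compute 8010 + 5873 = 13883
Convert 13883 (decimal) → 13883 = 3×4096 + 6×256 + 3×16 + 11 → 0x363B (hexadecimal)
0x363B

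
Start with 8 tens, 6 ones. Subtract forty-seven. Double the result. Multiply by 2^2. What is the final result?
Convert 8 tens, 6 ones (place-value notation) → 8×10 + 6 = 86 (decimal)
Start: 86
Convert forty-seven (English words) → 47 (decimal)
86 - 47 = 39
39 × 2 = 78
Convert 2^2 (power) → 4 (decimal)
78 × 4 = 312
312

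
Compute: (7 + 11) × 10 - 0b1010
Convert 0b1010 (binary) → 8 + 2 = 10 (decimal)
Expression in decimal: (7 + 11) × 10 - 10
Parentheses first: 7 + 11 = 18
Multiply: 18 × 10 = 180
Subtract: 180 - 10 = 170
170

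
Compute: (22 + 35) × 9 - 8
Parentheses first: 22 + 35 = 57
Multiply: 57 × 9 = 513
Subtract: 513 - 8 = 505
505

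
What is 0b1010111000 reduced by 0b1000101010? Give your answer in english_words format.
Convert 0b1010111000 (binary) → 512 + 128 + 32 + 16 + 8 = 696 (decimal)
Convert 0b1000101010 (binary) → 512 + 32 + 8 + 2 = 554 (decimal)
Compute 696 - 554 = 142
Convert 142 (decimal) → 142 = 1×100 + 42 → one hundred forty-two (English words)
one hundred forty-two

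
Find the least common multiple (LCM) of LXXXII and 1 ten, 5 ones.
Convert LXXXII (Roman numeral) → 50 + 10 + 10 + 10 + 1 + 1 = 82 (decimal)
Convert 1 ten, 5 ones (place-value notation) → 1×10 + 5 = 15 (decimal)
Compute lcm(82, 15) = 1230
1230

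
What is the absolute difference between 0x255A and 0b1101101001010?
Convert 0x255A (hexadecimal) → 2×4096 + 5×256 + 5×16 + 10 = 9562 (decimal)
Convert 0b1101101001010 (binary) → 4096 + 2048 + 512 + 256 + 64 + 8 + 2 = 6986 (decimal)
Compute |9562 - 6986| = 2576
2576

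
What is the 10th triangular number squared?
The 10th triangular number = 10×11/2 = 55
Compute 55² = 55 × 55 = 3025
3025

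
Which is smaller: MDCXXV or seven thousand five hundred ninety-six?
Convert MDCXXV (Roman numeral) → 1000 + 500 + 100 + 10 + 10 + 5 = 1625 (decimal)
Convert seven thousand five hundred ninety-six (English words) → 7×1000 + 5×100 + 96 = 7596 (decimal)
Compare 1625 vs 7596: smaller = 1625
1625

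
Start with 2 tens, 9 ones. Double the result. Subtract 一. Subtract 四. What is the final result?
Convert 2 tens, 9 ones (place-value notation) → 2×10 + 9 = 29 (decimal)
Start: 29
29 × 2 = 58
Convert 一 (Chinese numeral) → 1 (decimal)
58 - 1 = 57
Convert 四 (Chinese numeral) → 4 (decimal)
57 - 4 = 53
53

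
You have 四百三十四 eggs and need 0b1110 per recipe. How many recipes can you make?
Convert 四百三十四 (Chinese numeral) → 4×100 + 3×10 + 4 = 434 (decimal)
Convert 0b1110 (binary) → 8 + 4 + 2 = 14 (decimal)
Compute 434 ÷ 14 = 31
31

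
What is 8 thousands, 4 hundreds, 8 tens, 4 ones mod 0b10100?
Convert 8 thousands, 4 hundreds, 8 tens, 4 ones (place-value notation) → 8×1000 + 4×100 + 8×10 + 4 = 8484 (decimal)
Convert 0b10100 (binary) → 16 + 4 = 20 (decimal)
Compute 8484 mod 20 = 4
4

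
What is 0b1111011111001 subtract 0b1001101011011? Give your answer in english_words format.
Convert 0b1111011111001 (binary) → 4096 + 2048 + 1024 + 512 + 128 + 64 + 32 + 16 + 8 + 1 = 7929 (decimal)
Convert 0b1001101011011 (binary) → 4096 + 512 + 256 + 64 + 16 + 8 + 2 + 1 = 4955 (decimal)
Compute 7929 - 4955 = 2974
Convert 2974 (decimal) → 2974 = 2×1000 + 9×100 + 74 → two thousand nine hundred seventy-four (English words)
two thousand nine hundred seventy-four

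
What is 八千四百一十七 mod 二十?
Convert 八千四百一十七 (Chinese numeral) → 8×1000 + 4×100 + 1×10 + 7 = 8417 (decimal)
Convert 二十 (Chinese numeral) → 2×10 = 20 (decimal)
Compute 8417 mod 20 = 17
17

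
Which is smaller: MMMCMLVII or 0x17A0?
Convert MMMCMLVII (Roman numeral) → 1000 + 1000 + 1000 + 900 + 50 + 5 + 1 + 1 = 3957 (decimal)
Convert 0x17A0 (hexadecimal) → 1×4096 + 7×256 + 10×16 = 6048 (decimal)
Compare 3957 vs 6048: smaller = 3957
3957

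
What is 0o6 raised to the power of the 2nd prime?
Convert 0o6 (octal) → 6 (decimal)
Convert the 2nd prime (prime index) → 3 (decimal)
Compute 6 ^ 3 = 216
216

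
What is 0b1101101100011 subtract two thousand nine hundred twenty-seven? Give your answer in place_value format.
Convert 0b1101101100011 (binary) → 4096 + 2048 + 512 + 256 + 64 + 32 + 2 + 1 = 7011 (decimal)
Convert two thousand nine hundred twenty-seven (English words) → 2×1000 + 9×100 + 27 = 2927 (decimal)
Compute 7011 - 2927 = 4084
Convert 4084 (decimal) → 4084 = 4×1000 + 8×10 + 4 → 4 thousands, 8 tens, 4 ones (place-value notation)
4 thousands, 8 tens, 4 ones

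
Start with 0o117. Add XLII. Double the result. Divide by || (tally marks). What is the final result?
Convert 0o117 (octal) → 1×64 + 1×8 + 7 = 79 (decimal)
Start: 79
Convert XLII (Roman numeral) → 40 + 1 + 1 = 42 (decimal)
79 + 42 = 121
121 × 2 = 242
Convert || (tally marks) → 2 (decimal)
242 ÷ 2 = 121
121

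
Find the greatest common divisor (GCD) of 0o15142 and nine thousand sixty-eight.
Convert 0o15142 (octal) → 1×4096 + 5×512 + 1×64 + 4×8 + 2 = 6754 (decimal)
Convert nine thousand sixty-eight (English words) → 9×1000 + 68 = 9068 (decimal)
Compute gcd(6754, 9068) = 2
2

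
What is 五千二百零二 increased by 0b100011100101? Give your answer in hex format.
Convert 五千二百零二 (Chinese numeral) → 5×1000 + 2×100 + 2 = 5202 (decimal)
Convert 0b100011100101 (binary) → 2048 + 128 + 64 + 32 + 4 + 1 = 2277 (decimal)
Compute 5202 + 2277 = 7479
Convert 7479 (decimal) → 7479 = 1×4096 + 13×256 + 3×16 + 7 → 0x1D37 (hexadecimal)
0x1D37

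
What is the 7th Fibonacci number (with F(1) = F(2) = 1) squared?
The 7th Fibonacci number (with F(1) = F(2) = 1): 1, 1, 2, 3, 5, 8, 13 → 13
Compute 13² = 13 × 13 = 169
169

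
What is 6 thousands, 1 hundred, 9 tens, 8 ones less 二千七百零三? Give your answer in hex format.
Convert 6 thousands, 1 hundred, 9 tens, 8 ones (place-value notation) → 6×1000 + 1×100 + 9×10 + 8 = 6198 (decimal)
Convert 二千七百零三 (Chinese numeral) → 2×1000 + 7×100 + 3 = 2703 (decimal)
Compute 6198 - 2703 = 3495
Convert 3495 (decimal) → 3495 = 13×256 + 10×16 + 7 → 0xDA7 (hexadecimal)
0xDA7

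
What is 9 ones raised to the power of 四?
Convert 9 ones (place-value notation) → 9 (decimal)
Convert 四 (Chinese numeral) → 4 (decimal)
Compute 9 ^ 4 = 6561
6561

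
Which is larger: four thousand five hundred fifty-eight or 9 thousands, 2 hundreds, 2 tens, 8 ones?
Convert four thousand five hundred fifty-eight (English words) → 4×1000 + 5×100 + 58 = 4558 (decimal)
Convert 9 thousands, 2 hundreds, 2 tens, 8 ones (place-value notation) → 9×1000 + 2×100 + 2×10 + 8 = 9228 (decimal)
Compare 4558 vs 9228: larger = 9228
9228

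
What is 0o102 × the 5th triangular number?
Convert 0o102 (octal) → 1×64 + 2 = 66 (decimal)
Convert the 5th triangular number (triangular index) → 5×6/2 = 15 (decimal)
Compute 66 × 15 = 990
990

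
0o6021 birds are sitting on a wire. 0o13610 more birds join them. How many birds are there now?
Convert 0o6021 (octal) → 6×512 + 2×8 + 1 = 3089 (decimal)
Convert 0o13610 (octal) → 1×4096 + 3×512 + 6×64 + 1×8 = 6024 (decimal)
Compute 3089 + 6024 = 9113
9113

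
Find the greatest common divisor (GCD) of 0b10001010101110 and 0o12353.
Convert 0b10001010101110 (binary) → 8192 + 512 + 128 + 32 + 8 + 4 + 2 = 8878 (decimal)
Convert 0o12353 (octal) → 1×4096 + 2×512 + 3×64 + 5×8 + 3 = 5355 (decimal)
Compute gcd(8878, 5355) = 1
1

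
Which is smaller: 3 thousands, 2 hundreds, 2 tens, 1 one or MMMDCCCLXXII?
Convert 3 thousands, 2 hundreds, 2 tens, 1 one (place-value notation) → 3×1000 + 2×100 + 2×10 + 1 = 3221 (decimal)
Convert MMMDCCCLXXII (Roman numeral) → 1000 + 1000 + 1000 + 500 + 100 + 100 + 100 + 50 + 10 + 10 + 1 + 1 = 3872 (decimal)
Compare 3221 vs 3872: smaller = 3221
3221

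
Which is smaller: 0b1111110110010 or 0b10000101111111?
Convert 0b1111110110010 (binary) → 4096 + 2048 + 1024 + 512 + 256 + 128 + 32 + 16 + 2 = 8114 (decimal)
Convert 0b10000101111111 (binary) → 8192 + 256 + 64 + 32 + 16 + 8 + 4 + 2 + 1 = 8575 (decimal)
Compare 8114 vs 8575: smaller = 8114
8114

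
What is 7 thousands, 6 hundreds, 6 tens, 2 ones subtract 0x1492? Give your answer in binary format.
Convert 7 thousands, 6 hundreds, 6 tens, 2 ones (place-value notation) → 7×1000 + 6×100 + 6×10 + 2 = 7662 (decimal)
Convert 0x1492 (hexadecimal) → 1×4096 + 4×256 + 9×16 + 2 = 5266 (decimal)
Compute 7662 - 5266 = 2396
Convert 2396 (decimal) → 2396 = 2048 + 256 + 64 + 16 + 8 + 4 → 0b100101011100 (binary)
0b100101011100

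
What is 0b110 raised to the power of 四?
Convert 0b110 (binary) → 4 + 2 = 6 (decimal)
Convert 四 (Chinese numeral) → 4 (decimal)
Compute 6 ^ 4 = 1296
1296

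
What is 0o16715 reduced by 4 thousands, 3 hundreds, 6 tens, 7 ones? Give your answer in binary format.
Convert 0o16715 (octal) → 1×4096 + 6×512 + 7×64 + 1×8 + 5 = 7629 (decimal)
Convert 4 thousands, 3 hundreds, 6 tens, 7 ones (place-value notation) → 4×1000 + 3×100 + 6×10 + 7 = 4367 (decimal)
Compute 7629 - 4367 = 3262
Convert 3262 (decimal) → 3262 = 2048 + 1024 + 128 + 32 + 16 + 8 + 4 + 2 → 0b110010111110 (binary)
0b110010111110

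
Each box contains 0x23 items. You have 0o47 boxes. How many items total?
Convert 0x23 (hexadecimal) → 2×16 + 3 = 35 (decimal)
Convert 0o47 (octal) → 4×8 + 7 = 39 (decimal)
Compute 35 × 39 = 1365
1365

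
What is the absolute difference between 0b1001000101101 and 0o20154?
Convert 0b1001000101101 (binary) → 4096 + 512 + 32 + 8 + 4 + 1 = 4653 (decimal)
Convert 0o20154 (octal) → 2×4096 + 1×64 + 5×8 + 4 = 8300 (decimal)
Compute |4653 - 8300| = 3647
3647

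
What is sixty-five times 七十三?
Convert sixty-five (English words) → 65 (decimal)
Convert 七十三 (Chinese numeral) → 7×10 + 3 = 73 (decimal)
Compute 65 × 73 = 4745
4745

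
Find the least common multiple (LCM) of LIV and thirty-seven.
Convert LIV (Roman numeral) → 50 + 4 = 54 (decimal)
Convert thirty-seven (English words) → 37 (decimal)
Compute lcm(54, 37) = 1998
1998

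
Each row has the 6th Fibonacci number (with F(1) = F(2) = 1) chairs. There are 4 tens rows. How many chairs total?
Convert the 6th Fibonacci number (with F(1) = F(2) = 1) (Fibonacci index) → 1, 1, 2, 3, 5, 8 → 8 (decimal)
Convert 4 tens (place-value notation) → 4×10 = 40 (decimal)
Compute 8 × 40 = 320
320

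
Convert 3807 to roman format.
Convert 3807 (decimal) → 3807 = 1000 + 1000 + 1000 + 500 + 100 + 100 + 100 + 5 + 1 + 1 → MMMDCCCVII (Roman numeral)
MMMDCCCVII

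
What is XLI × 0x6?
Convert XLI (Roman numeral) → 40 + 1 = 41 (decimal)
Convert 0x6 (hexadecimal) → 6 (decimal)
Compute 41 × 6 = 246
246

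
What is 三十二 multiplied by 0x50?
Convert 三十二 (Chinese numeral) → 3×10 + 2 = 32 (decimal)
Convert 0x50 (hexadecimal) → 5×16 = 80 (decimal)
Compute 32 × 80 = 2560
2560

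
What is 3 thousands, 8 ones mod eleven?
Convert 3 thousands, 8 ones (place-value notation) → 3×1000 + 8 = 3008 (decimal)
Convert eleven (English words) → 11 (decimal)
Compute 3008 mod 11 = 5
5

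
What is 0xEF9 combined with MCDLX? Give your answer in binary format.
Convert 0xEF9 (hexadecimal) → 14×256 + 15×16 + 9 = 3833 (decimal)
Convert MCDLX (Roman numeral) → 1000 + 400 + 50 + 10 = 1460 (decimal)
Compute 3833 + 1460 = 5293
Convert 5293 (decimal) → 5293 = 4096 + 1024 + 128 + 32 + 8 + 4 + 1 → 0b1010010101101 (binary)
0b1010010101101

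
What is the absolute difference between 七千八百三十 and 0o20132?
Convert 七千八百三十 (Chinese numeral) → 7×1000 + 8×100 + 3×10 = 7830 (decimal)
Convert 0o20132 (octal) → 2×4096 + 1×64 + 3×8 + 2 = 8282 (decimal)
Compute |7830 - 8282| = 452
452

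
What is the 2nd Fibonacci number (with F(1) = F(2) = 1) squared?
The 2nd Fibonacci number (with F(1) = F(2) = 1) = 1
Compute 1² = 1 × 1 = 1
1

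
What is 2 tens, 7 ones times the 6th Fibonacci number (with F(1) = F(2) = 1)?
Convert 2 tens, 7 ones (place-value notation) → 2×10 + 7 = 27 (decimal)
Convert the 6th Fibonacci number (with F(1) = F(2) = 1) (Fibonacci index) → 1, 1, 2, 3, 5, 8 → 8 (decimal)
Compute 27 × 8 = 216
216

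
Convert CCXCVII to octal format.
Convert CCXCVII (Roman numeral) → 100 + 100 + 90 + 5 + 1 + 1 = 297 (decimal)
Convert 297 (decimal) → 297 = 4×64 + 5×8 + 1 → 0o451 (octal)
0o451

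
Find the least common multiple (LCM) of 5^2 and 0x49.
Convert 5^2 (power) → 25 (decimal)
Convert 0x49 (hexadecimal) → 4×16 + 9 = 73 (decimal)
Compute lcm(25, 73) = 1825
1825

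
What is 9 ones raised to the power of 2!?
Convert 9 ones (place-value notation) → 9 (decimal)
Convert 2! (factorial) → 2 (decimal)
Compute 9 ^ 2 = 81
81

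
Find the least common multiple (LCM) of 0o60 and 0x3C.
Convert 0o60 (octal) → 6×8 = 48 (decimal)
Convert 0x3C (hexadecimal) → 3×16 + 12 = 60 (decimal)
Compute lcm(48, 60) = 240
240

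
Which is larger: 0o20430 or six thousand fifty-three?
Convert 0o20430 (octal) → 2×4096 + 4×64 + 3×8 = 8472 (decimal)
Convert six thousand fifty-three (English words) → 6×1000 + 53 = 6053 (decimal)
Compare 8472 vs 6053: larger = 8472
8472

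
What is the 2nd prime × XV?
Convert the 2nd prime (prime index) → 3 (decimal)
Convert XV (Roman numeral) → 10 + 5 = 15 (decimal)
Compute 3 × 15 = 45
45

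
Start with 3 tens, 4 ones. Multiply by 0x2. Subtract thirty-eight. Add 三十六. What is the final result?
Convert 3 tens, 4 ones (place-value notation) → 3×10 + 4 = 34 (decimal)
Start: 34
Convert 0x2 (hexadecimal) → 2 (decimal)
34 × 2 = 68
Convert thirty-eight (English words) → 38 (decimal)
68 - 38 = 30
Convert 三十六 (Chinese numeral) → 3×10 + 6 = 36 (decimal)
30 + 36 = 66
66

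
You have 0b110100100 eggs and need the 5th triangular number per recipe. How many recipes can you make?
Convert 0b110100100 (binary) → 256 + 128 + 32 + 4 = 420 (decimal)
Convert the 5th triangular number (triangular index) → 5×6/2 = 15 (decimal)
Compute 420 ÷ 15 = 28
28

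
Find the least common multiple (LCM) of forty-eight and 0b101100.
Convert forty-eight (English words) → 48 (decimal)
Convert 0b101100 (binary) → 32 + 8 + 4 = 44 (decimal)
Compute lcm(48, 44) = 528
528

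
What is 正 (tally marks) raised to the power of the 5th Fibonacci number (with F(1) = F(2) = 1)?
Convert 正 (tally marks) → 5 (decimal)
Convert the 5th Fibonacci number (with F(1) = F(2) = 1) (Fibonacci index) → 1, 1, 2, 3, 5 → 5 (decimal)
Compute 5 ^ 5 = 3125
3125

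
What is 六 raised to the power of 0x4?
Convert 六 (Chinese numeral) → 6 (decimal)
Convert 0x4 (hexadecimal) → 4 (decimal)
Compute 6 ^ 4 = 1296
1296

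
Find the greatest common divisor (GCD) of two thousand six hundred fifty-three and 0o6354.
Convert two thousand six hundred fifty-three (English words) → 2×1000 + 6×100 + 53 = 2653 (decimal)
Convert 0o6354 (octal) → 6×512 + 3×64 + 5×8 + 4 = 3308 (decimal)
Compute gcd(2653, 3308) = 1
1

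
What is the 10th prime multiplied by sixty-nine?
Convert the 10th prime (prime index) → 29 (decimal)
Convert sixty-nine (English words) → 69 (decimal)
Compute 29 × 69 = 2001
2001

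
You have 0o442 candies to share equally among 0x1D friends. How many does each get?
Convert 0o442 (octal) → 4×64 + 4×8 + 2 = 290 (decimal)
Convert 0x1D (hexadecimal) → 1×16 + 13 = 29 (decimal)
Compute 290 ÷ 29 = 10
10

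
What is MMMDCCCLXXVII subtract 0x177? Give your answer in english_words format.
Convert MMMDCCCLXXVII (Roman numeral) → 1000 + 1000 + 1000 + 500 + 100 + 100 + 100 + 50 + 10 + 10 + 5 + 1 + 1 = 3877 (decimal)
Convert 0x177 (hexadecimal) → 1×256 + 7×16 + 7 = 375 (decimal)
Compute 3877 - 375 = 3502
Convert 3502 (decimal) → 3502 = 3×1000 + 5×100 + 2 → three thousand five hundred two (English words)
three thousand five hundred two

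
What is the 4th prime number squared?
The 4th prime number = 7
Compute 7² = 7 × 7 = 49
49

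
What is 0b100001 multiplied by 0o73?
Convert 0b100001 (binary) → 32 + 1 = 33 (decimal)
Convert 0o73 (octal) → 7×8 + 3 = 59 (decimal)
Compute 33 × 59 = 1947
1947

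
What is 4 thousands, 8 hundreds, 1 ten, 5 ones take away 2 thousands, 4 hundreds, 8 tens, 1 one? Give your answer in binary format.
Convert 4 thousands, 8 hundreds, 1 ten, 5 ones (place-value notation) → 4×1000 + 8×100 + 1×10 + 5 = 4815 (decimal)
Convert 2 thousands, 4 hundreds, 8 tens, 1 one (place-value notation) → 2×1000 + 4×100 + 8×10 + 1 = 2481 (decimal)
Compute 4815 - 2481 = 2334
Convert 2334 (decimal) → 2334 = 2048 + 256 + 16 + 8 + 4 + 2 → 0b100100011110 (binary)
0b100100011110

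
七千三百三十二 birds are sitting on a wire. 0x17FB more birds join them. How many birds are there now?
Convert 七千三百三十二 (Chinese numeral) → 7×1000 + 3×100 + 3×10 + 2 = 7332 (decimal)
Convert 0x17FB (hexadecimal) → 1×4096 + 7×256 + 15×16 + 11 = 6139 (decimal)
Compute 7332 + 6139 = 13471
13471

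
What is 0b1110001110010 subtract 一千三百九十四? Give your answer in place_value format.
Convert 0b1110001110010 (binary) → 4096 + 2048 + 1024 + 64 + 32 + 16 + 2 = 7282 (decimal)
Convert 一千三百九十四 (Chinese numeral) → 1×1000 + 3×100 + 9×10 + 4 = 1394 (decimal)
Compute 7282 - 1394 = 5888
Convert 5888 (decimal) → 5888 = 5×1000 + 8×100 + 8×10 + 8 → 5 thousands, 8 hundreds, 8 tens, 8 ones (place-value notation)
5 thousands, 8 hundreds, 8 tens, 8 ones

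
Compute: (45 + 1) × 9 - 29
Parentheses first: 45 + 1 = 46
Multiply: 46 × 9 = 414
Subtract: 414 - 29 = 385
385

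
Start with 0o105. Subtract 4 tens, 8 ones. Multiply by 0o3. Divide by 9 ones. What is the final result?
Convert 0o105 (octal) → 1×64 + 5 = 69 (decimal)
Start: 69
Convert 4 tens, 8 ones (place-value notation) → 4×10 + 8 = 48 (decimal)
69 - 48 = 21
Convert 0o3 (octal) → 3 (decimal)
21 × 3 = 63
Convert 9 ones (place-value notation) → 9 (decimal)
63 ÷ 9 = 7
7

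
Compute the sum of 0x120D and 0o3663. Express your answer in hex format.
Convert 0x120D (hexadecimal) → 1×4096 + 2×256 + 13 = 4621 (decimal)
Convert 0o3663 (octal) → 3×512 + 6×64 + 6×8 + 3 = 1971 (decimal)
Compute 4621 + 1971 = 6592
Convert 6592 (decimal) → 6592 = 1×4096 + 9×256 + 12×16 → 0x19C0 (hexadecimal)
0x19C0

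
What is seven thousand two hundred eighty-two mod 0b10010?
Convert seven thousand two hundred eighty-two (English words) → 7×1000 + 2×100 + 82 = 7282 (decimal)
Convert 0b10010 (binary) → 16 + 2 = 18 (decimal)
Compute 7282 mod 18 = 10
10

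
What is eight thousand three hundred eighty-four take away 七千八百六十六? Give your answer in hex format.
Convert eight thousand three hundred eighty-four (English words) → 8×1000 + 3×100 + 84 = 8384 (decimal)
Convert 七千八百六十六 (Chinese numeral) → 7×1000 + 8×100 + 6×10 + 6 = 7866 (decimal)
Compute 8384 - 7866 = 518
Convert 518 (decimal) → 518 = 2×256 + 6 → 0x206 (hexadecimal)
0x206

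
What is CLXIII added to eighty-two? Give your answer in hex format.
Convert CLXIII (Roman numeral) → 100 + 50 + 10 + 1 + 1 + 1 = 163 (decimal)
Convert eighty-two (English words) → 82 (decimal)
Compute 163 + 82 = 245
Convert 245 (decimal) → 245 = 15×16 + 5 → 0xF5 (hexadecimal)
0xF5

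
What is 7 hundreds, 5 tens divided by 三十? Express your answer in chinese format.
Convert 7 hundreds, 5 tens (place-value notation) → 7×100 + 5×10 = 750 (decimal)
Convert 三十 (Chinese numeral) → 3×10 = 30 (decimal)
Compute 750 ÷ 30 = 25
Convert 25 (decimal) → 25 = 2×10 + 5 → 二十五 (Chinese numeral)
二十五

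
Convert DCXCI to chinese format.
Convert DCXCI (Roman numeral) → 500 + 100 + 90 + 1 = 691 (decimal)
Convert 691 (decimal) → 691 = 6×100 + 9×10 + 1 → 六百九十一 (Chinese numeral)
六百九十一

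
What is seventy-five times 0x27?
Convert seventy-five (English words) → 75 (decimal)
Convert 0x27 (hexadecimal) → 2×16 + 7 = 39 (decimal)
Compute 75 × 39 = 2925
2925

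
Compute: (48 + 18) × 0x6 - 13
Convert 0x6 (hexadecimal) → 6 (decimal)
Expression in decimal: (48 + 18) × 6 - 13
Parentheses first: 48 + 18 = 66
Multiply: 66 × 6 = 396
Subtract: 396 - 13 = 383
383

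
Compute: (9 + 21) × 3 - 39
Parentheses first: 9 + 21 = 30
Multiply: 30 × 3 = 90
Subtract: 90 - 39 = 51
51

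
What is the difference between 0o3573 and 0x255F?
Convert 0o3573 (octal) → 3×512 + 5×64 + 7×8 + 3 = 1915 (decimal)
Convert 0x255F (hexadecimal) → 2×4096 + 5×256 + 5×16 + 15 = 9567 (decimal)
Difference: |1915 - 9567| = 7652
7652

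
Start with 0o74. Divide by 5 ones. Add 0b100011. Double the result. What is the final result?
Convert 0o74 (octal) → 7×8 + 4 = 60 (decimal)
Start: 60
Convert 5 ones (place-value notation) → 5 (decimal)
60 ÷ 5 = 12
Convert 0b100011 (binary) → 32 + 2 + 1 = 35 (decimal)
12 + 35 = 47
47 × 2 = 94
94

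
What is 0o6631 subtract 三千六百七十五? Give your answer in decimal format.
Convert 0o6631 (octal) → 6×512 + 6×64 + 3×8 + 1 = 3481 (decimal)
Convert 三千六百七十五 (Chinese numeral) → 3×1000 + 6×100 + 7×10 + 5 = 3675 (decimal)
Compute 3481 - 3675 = -194
-194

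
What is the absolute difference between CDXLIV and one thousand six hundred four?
Convert CDXLIV (Roman numeral) → 400 + 40 + 4 = 444 (decimal)
Convert one thousand six hundred four (English words) → 1×1000 + 6×100 + 4 = 1604 (decimal)
Compute |444 - 1604| = 1160
1160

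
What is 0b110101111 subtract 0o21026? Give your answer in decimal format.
Convert 0b110101111 (binary) → 256 + 128 + 32 + 8 + 4 + 2 + 1 = 431 (decimal)
Convert 0o21026 (octal) → 2×4096 + 1×512 + 2×8 + 6 = 8726 (decimal)
Compute 431 - 8726 = -8295
-8295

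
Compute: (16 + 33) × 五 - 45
Convert 五 (Chinese numeral) → 5 (decimal)
Expression in decimal: (16 + 33) × 5 - 45
Parentheses first: 16 + 33 = 49
Multiply: 49 × 5 = 245
Subtract: 245 - 45 = 200
200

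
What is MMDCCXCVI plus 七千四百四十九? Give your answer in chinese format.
Convert MMDCCXCVI (Roman numeral) → 1000 + 1000 + 500 + 100 + 100 + 90 + 5 + 1 = 2796 (decimal)
Convert 七千四百四十九 (Chinese numeral) → 7×1000 + 4×100 + 4×10 + 9 = 7449 (decimal)
Compute 2796 + 7449 = 10245
Convert 10245 (decimal) → 10245 = 1×10000 + 2×100 + 4×10 + 5 → 一万零二百四十五 (Chinese numeral)
一万零二百四十五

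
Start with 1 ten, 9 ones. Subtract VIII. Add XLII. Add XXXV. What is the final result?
Convert 1 ten, 9 ones (place-value notation) → 1×10 + 9 = 19 (decimal)
Start: 19
Convert VIII (Roman numeral) → 5 + 1 + 1 + 1 = 8 (decimal)
19 - 8 = 11
Convert XLII (Roman numeral) → 40 + 1 + 1 = 42 (decimal)
11 + 42 = 53
Convert XXXV (Roman numeral) → 10 + 10 + 10 + 5 = 35 (decimal)
53 + 35 = 88
88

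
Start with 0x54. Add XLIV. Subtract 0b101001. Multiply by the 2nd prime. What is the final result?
Convert 0x54 (hexadecimal) → 5×16 + 4 = 84 (decimal)
Start: 84
Convert XLIV (Roman numeral) → 40 + 4 = 44 (decimal)
84 + 44 = 128
Convert 0b101001 (binary) → 32 + 8 + 1 = 41 (decimal)
128 - 41 = 87
Convert the 2nd prime (prime index) → 3 (decimal)
87 × 3 = 261
261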